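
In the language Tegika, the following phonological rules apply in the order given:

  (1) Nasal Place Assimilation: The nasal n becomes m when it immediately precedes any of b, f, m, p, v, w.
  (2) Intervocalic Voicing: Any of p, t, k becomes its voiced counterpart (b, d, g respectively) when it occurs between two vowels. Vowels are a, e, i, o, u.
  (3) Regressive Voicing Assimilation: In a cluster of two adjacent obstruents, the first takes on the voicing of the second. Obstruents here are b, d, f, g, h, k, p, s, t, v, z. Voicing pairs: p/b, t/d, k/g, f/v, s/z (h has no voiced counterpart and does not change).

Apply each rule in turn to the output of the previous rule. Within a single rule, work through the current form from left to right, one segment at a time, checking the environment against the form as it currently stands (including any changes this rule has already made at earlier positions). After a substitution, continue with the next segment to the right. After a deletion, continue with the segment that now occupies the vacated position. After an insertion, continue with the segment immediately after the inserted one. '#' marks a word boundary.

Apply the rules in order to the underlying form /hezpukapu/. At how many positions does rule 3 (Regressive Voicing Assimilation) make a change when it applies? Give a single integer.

(1) Nasal Place Assimilation: no change — [hezpukapu]
(2) Intervocalic Voicing: [hezpukapu] → [hezpugabu]
(3) Regressive Voicing Assimilation: [hezpugabu] → [hespugabu]
Rule 3 changed 1 position(s).

1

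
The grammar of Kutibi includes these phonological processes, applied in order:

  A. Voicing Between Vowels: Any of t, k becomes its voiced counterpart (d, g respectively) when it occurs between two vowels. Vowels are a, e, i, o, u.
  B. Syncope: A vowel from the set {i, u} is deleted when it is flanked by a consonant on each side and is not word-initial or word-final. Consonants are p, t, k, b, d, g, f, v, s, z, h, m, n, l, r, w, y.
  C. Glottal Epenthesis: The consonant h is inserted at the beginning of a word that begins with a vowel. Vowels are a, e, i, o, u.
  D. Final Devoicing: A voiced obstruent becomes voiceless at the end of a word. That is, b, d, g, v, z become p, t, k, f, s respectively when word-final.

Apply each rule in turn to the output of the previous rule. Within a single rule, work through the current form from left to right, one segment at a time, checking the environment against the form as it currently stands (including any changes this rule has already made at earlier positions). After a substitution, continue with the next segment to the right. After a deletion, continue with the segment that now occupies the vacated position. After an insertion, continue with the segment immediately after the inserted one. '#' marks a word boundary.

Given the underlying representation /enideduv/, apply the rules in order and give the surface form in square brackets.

[hendedf]

A Voicing Between Vowels: no change — [enideduv]
B Syncope: [enideduv] → [endedv]
C Glottal Epenthesis: [endedv] → [hendedv]
D Final Devoicing: [hendedv] → [hendedf]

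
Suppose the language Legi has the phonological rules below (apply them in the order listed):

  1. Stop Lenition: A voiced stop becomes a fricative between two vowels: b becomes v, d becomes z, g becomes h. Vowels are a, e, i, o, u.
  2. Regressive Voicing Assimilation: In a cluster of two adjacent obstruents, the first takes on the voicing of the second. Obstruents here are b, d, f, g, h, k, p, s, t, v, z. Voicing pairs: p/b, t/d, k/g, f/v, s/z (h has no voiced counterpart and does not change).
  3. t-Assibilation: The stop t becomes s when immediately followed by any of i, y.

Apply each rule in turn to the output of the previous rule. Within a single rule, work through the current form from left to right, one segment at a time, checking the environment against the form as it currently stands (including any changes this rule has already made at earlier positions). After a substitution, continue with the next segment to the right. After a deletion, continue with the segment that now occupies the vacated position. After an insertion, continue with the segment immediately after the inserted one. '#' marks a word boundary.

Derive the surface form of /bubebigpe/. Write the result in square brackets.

1 Stop Lenition: [bubebigpe] → [buvevigpe]
2 Regressive Voicing Assimilation: [buvevigpe] → [buvevikpe]
3 t-Assibilation: no change — [buvevikpe]

[buvevikpe]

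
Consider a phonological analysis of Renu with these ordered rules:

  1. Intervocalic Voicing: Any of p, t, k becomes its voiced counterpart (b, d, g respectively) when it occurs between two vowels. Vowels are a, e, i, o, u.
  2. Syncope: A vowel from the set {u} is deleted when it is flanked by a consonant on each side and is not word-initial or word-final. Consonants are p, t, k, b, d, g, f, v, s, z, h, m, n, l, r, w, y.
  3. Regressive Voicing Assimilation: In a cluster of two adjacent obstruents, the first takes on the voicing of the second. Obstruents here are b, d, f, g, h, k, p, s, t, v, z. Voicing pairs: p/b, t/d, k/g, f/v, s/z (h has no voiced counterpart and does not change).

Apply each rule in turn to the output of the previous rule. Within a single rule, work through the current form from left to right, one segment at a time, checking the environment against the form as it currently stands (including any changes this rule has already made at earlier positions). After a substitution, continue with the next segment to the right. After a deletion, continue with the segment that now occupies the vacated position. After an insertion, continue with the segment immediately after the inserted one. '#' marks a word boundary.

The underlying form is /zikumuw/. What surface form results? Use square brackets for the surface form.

[zigmw]

1 Intervocalic Voicing: [zikumuw] → [zigumuw]
2 Syncope: [zigumuw] → [zigmw]
3 Regressive Voicing Assimilation: no change — [zigmw]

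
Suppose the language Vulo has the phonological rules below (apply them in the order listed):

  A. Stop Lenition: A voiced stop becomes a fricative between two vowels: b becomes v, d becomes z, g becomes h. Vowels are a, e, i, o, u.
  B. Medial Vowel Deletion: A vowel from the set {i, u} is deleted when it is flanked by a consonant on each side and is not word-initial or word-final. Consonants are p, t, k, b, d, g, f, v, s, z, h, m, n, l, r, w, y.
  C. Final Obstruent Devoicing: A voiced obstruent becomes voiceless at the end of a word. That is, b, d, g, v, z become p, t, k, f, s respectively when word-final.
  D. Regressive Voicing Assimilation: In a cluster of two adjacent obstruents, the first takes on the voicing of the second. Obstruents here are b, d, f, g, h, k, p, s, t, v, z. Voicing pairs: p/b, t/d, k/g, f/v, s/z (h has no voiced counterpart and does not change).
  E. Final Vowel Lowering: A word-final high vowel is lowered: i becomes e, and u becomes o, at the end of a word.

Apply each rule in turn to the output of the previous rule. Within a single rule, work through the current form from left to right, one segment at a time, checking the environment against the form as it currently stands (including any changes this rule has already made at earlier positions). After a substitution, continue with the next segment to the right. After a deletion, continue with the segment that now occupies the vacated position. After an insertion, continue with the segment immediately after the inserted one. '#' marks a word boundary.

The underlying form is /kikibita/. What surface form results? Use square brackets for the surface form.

A Stop Lenition: [kikibita] → [kikivita]
B Medial Vowel Deletion: [kikivita] → [kkvta]
C Final Obstruent Devoicing: no change — [kkvta]
D Regressive Voicing Assimilation: [kkvta] → [kgfta]
E Final Vowel Lowering: no change — [kgfta]

[kgfta]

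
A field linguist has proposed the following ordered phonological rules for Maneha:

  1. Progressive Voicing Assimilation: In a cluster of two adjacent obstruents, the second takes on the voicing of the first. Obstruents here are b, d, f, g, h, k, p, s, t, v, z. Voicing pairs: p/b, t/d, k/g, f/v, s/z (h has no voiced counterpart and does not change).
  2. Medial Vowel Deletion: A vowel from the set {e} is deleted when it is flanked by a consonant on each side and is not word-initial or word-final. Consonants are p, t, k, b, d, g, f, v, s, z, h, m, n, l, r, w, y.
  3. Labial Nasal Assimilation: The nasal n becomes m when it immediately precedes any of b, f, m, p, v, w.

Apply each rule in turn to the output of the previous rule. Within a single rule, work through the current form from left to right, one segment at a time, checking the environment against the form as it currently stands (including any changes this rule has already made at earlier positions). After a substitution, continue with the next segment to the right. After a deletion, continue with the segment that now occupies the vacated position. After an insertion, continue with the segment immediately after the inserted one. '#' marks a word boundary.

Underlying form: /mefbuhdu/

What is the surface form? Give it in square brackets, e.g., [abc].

1 Progressive Voicing Assimilation: [mefbuhdu] → [mefpuhtu]
2 Medial Vowel Deletion: [mefpuhtu] → [mfpuhtu]
3 Labial Nasal Assimilation: no change — [mfpuhtu]

[mfpuhtu]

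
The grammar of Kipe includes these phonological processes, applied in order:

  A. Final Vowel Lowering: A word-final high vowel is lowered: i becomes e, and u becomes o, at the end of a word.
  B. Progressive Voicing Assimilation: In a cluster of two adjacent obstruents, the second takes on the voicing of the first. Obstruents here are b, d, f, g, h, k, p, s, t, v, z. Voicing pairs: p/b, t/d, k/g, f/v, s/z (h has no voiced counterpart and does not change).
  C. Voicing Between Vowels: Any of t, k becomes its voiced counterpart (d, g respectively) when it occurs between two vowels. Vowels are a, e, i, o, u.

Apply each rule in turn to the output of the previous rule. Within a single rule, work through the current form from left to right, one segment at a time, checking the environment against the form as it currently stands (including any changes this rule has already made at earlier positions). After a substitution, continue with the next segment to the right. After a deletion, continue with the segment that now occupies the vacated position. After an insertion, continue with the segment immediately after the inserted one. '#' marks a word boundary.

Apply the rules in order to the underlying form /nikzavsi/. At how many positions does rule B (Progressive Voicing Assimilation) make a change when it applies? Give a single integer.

A Final Vowel Lowering: [nikzavsi] → [nikzavse]
B Progressive Voicing Assimilation: [nikzavse] → [niksavze]
C Voicing Between Vowels: no change — [niksavze]
Rule B changed 2 position(s).

2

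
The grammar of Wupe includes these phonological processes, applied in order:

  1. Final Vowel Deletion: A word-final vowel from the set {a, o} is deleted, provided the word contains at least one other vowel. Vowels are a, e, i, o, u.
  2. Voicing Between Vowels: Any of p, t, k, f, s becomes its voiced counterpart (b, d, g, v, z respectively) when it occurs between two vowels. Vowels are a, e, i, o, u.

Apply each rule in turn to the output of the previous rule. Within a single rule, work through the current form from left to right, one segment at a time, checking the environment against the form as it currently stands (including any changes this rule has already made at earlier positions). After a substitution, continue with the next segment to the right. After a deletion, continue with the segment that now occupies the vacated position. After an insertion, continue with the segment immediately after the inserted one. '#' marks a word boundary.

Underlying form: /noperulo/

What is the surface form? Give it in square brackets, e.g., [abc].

[noberul]

1 Final Vowel Deletion: [noperulo] → [noperul]
2 Voicing Between Vowels: [noperul] → [noberul]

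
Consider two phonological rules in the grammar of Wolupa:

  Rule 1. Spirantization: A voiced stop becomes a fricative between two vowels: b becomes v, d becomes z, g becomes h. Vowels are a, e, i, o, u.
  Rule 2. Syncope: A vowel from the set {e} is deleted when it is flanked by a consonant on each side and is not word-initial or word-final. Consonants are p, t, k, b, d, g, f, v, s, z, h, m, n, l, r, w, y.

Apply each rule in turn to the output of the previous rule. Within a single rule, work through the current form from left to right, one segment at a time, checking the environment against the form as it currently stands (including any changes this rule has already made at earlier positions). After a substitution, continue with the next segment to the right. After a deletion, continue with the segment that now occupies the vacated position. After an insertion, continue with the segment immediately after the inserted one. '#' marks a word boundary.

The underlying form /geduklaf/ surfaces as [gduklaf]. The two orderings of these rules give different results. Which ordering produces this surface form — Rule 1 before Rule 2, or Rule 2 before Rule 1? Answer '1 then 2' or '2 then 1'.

2 then 1

Order 1 then 2:
  1 Spirantization: [geduklaf] → [gezuklaf]
  2 Syncope: [gezuklaf] → [gzuklaf]
  result: [gzuklaf]
Order 2 then 1:
  2 Syncope: [geduklaf] → [gduklaf]
  1 Spirantization: no change — [gduklaf]
  result: [gduklaf]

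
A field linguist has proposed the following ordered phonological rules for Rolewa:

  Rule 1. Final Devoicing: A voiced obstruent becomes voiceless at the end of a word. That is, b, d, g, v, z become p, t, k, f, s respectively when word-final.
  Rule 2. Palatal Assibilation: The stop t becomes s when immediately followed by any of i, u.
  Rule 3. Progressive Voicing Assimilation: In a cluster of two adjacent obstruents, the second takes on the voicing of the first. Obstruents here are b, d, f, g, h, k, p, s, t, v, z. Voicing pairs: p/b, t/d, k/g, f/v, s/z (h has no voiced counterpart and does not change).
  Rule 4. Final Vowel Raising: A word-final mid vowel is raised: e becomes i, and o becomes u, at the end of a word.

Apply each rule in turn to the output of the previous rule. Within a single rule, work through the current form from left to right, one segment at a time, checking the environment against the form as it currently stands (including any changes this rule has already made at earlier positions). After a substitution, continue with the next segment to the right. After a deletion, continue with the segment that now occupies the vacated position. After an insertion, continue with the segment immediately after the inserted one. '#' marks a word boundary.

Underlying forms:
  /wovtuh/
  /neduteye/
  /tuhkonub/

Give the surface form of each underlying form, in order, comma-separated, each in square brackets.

[wovzuh], [neduteyi], [suhkonup]

/wovtuh/:
  Rule 1 Final Devoicing: no change — [wovtuh]
  Rule 2 Palatal Assibilation: [wovtuh] → [wovsuh]
  Rule 3 Progressive Voicing Assimilation: [wovsuh] → [wovzuh]
  Rule 4 Final Vowel Raising: no change — [wovzuh]
/neduteye/:
  Rule 1 Final Devoicing: no change — [neduteye]
  Rule 2 Palatal Assibilation: no change — [neduteye]
  Rule 3 Progressive Voicing Assimilation: no change — [neduteye]
  Rule 4 Final Vowel Raising: [neduteye] → [neduteyi]
/tuhkonub/:
  Rule 1 Final Devoicing: [tuhkonub] → [tuhkonup]
  Rule 2 Palatal Assibilation: [tuhkonup] → [suhkonup]
  Rule 3 Progressive Voicing Assimilation: no change — [suhkonup]
  Rule 4 Final Vowel Raising: no change — [suhkonup]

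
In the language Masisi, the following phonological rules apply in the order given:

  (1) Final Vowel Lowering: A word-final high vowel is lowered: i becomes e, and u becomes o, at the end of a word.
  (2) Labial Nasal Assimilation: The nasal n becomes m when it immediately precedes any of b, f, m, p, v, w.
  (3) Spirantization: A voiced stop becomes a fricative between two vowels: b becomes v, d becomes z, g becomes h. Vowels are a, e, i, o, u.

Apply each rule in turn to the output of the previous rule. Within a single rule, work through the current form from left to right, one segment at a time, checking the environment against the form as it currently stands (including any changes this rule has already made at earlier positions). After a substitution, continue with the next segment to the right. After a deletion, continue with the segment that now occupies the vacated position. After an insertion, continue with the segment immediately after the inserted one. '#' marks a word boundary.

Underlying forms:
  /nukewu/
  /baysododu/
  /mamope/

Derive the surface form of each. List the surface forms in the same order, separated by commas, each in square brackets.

[nukewo], [baysozozo], [mamope]

/nukewu/:
  (1) Final Vowel Lowering: [nukewu] → [nukewo]
  (2) Labial Nasal Assimilation: no change — [nukewo]
  (3) Spirantization: no change — [nukewo]
/baysododu/:
  (1) Final Vowel Lowering: [baysododu] → [baysododo]
  (2) Labial Nasal Assimilation: no change — [baysododo]
  (3) Spirantization: [baysododo] → [baysozozo]
/mamope/:
  (1) Final Vowel Lowering: no change — [mamope]
  (2) Labial Nasal Assimilation: no change — [mamope]
  (3) Spirantization: no change — [mamope]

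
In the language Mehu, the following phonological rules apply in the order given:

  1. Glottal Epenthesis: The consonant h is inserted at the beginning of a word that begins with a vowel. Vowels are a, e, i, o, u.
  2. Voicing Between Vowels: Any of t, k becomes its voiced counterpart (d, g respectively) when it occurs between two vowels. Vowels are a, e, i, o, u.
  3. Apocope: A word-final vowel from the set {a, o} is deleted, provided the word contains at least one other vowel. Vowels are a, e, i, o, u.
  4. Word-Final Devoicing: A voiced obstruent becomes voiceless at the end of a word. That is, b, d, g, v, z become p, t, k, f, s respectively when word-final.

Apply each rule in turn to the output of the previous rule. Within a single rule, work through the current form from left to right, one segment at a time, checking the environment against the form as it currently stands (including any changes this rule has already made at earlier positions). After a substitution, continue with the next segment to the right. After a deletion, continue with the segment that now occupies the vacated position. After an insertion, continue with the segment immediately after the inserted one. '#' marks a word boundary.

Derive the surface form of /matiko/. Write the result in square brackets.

1 Glottal Epenthesis: no change — [matiko]
2 Voicing Between Vowels: [matiko] → [madigo]
3 Apocope: [madigo] → [madig]
4 Word-Final Devoicing: [madig] → [madik]

[madik]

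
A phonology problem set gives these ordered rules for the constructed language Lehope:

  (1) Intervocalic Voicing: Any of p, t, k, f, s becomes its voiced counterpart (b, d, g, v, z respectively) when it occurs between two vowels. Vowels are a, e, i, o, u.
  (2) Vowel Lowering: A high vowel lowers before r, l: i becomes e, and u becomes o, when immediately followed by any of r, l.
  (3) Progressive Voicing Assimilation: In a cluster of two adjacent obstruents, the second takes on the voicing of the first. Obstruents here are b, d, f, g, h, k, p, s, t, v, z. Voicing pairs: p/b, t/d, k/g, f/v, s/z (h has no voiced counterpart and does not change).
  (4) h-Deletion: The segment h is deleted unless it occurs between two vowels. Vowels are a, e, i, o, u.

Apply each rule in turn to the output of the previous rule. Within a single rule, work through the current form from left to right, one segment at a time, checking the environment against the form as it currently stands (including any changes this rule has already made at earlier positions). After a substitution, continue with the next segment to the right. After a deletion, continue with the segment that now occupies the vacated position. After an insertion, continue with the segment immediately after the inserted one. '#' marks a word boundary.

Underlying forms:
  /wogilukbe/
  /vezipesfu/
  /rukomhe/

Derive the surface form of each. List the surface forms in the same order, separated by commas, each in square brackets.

[wogelukpe], [vezibesfu], [rugome]

/wogilukbe/:
  (1) Intervocalic Voicing: no change — [wogilukbe]
  (2) Vowel Lowering: [wogilukbe] → [wogelukbe]
  (3) Progressive Voicing Assimilation: [wogelukbe] → [wogelukpe]
  (4) h-Deletion: no change — [wogelukpe]
/vezipesfu/:
  (1) Intervocalic Voicing: [vezipesfu] → [vezibesfu]
  (2) Vowel Lowering: no change — [vezibesfu]
  (3) Progressive Voicing Assimilation: no change — [vezibesfu]
  (4) h-Deletion: no change — [vezibesfu]
/rukomhe/:
  (1) Intervocalic Voicing: [rukomhe] → [rugomhe]
  (2) Vowel Lowering: no change — [rugomhe]
  (3) Progressive Voicing Assimilation: no change — [rugomhe]
  (4) h-Deletion: [rugomhe] → [rugome]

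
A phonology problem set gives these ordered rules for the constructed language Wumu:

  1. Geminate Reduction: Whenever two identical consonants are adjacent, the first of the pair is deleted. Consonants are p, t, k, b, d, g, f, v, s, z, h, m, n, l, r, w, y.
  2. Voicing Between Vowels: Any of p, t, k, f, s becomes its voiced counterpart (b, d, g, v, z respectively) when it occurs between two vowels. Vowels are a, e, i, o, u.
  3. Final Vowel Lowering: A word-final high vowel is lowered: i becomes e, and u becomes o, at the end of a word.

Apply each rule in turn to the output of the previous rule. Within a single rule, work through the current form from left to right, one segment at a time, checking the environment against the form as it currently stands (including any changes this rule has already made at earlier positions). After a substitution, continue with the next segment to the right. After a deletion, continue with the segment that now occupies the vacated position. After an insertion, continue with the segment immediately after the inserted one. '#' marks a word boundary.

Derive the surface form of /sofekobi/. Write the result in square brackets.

[sovegobe]

1 Geminate Reduction: no change — [sofekobi]
2 Voicing Between Vowels: [sofekobi] → [sovegobi]
3 Final Vowel Lowering: [sovegobi] → [sovegobe]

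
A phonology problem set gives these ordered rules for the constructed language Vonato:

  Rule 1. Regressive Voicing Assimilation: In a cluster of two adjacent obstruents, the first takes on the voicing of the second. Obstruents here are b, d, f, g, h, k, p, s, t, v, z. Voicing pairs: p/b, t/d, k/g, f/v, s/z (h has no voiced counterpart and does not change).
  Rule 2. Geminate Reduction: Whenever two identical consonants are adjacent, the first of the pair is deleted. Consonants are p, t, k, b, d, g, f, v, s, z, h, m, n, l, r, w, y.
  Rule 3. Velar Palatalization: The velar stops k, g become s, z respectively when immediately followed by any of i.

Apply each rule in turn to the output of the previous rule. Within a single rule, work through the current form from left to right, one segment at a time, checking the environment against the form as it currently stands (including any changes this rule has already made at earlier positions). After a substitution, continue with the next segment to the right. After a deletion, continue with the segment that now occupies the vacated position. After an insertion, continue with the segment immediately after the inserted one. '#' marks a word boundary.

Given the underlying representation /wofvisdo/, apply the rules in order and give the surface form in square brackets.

Rule 1 Regressive Voicing Assimilation: [wofvisdo] → [wovvizdo]
Rule 2 Geminate Reduction: [wovvizdo] → [wovizdo]
Rule 3 Velar Palatalization: no change — [wovizdo]

[wovizdo]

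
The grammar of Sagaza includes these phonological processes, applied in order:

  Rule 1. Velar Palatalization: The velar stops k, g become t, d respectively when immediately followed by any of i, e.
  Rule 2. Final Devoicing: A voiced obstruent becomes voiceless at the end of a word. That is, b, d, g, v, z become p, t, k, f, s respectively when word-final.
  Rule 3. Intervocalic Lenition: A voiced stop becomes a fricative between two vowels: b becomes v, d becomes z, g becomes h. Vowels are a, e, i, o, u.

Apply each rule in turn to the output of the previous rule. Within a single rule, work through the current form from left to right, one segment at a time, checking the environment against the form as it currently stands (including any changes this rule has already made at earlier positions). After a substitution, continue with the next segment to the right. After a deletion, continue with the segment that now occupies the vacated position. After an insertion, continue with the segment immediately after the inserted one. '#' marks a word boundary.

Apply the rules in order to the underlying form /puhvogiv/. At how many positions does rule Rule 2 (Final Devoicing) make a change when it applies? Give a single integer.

1

Rule 1 Velar Palatalization: [puhvogiv] → [puhvodiv]
Rule 2 Final Devoicing: [puhvodiv] → [puhvodif]
Rule 3 Intervocalic Lenition: [puhvodif] → [puhvozif]
Rule Rule 2 changed 1 position(s).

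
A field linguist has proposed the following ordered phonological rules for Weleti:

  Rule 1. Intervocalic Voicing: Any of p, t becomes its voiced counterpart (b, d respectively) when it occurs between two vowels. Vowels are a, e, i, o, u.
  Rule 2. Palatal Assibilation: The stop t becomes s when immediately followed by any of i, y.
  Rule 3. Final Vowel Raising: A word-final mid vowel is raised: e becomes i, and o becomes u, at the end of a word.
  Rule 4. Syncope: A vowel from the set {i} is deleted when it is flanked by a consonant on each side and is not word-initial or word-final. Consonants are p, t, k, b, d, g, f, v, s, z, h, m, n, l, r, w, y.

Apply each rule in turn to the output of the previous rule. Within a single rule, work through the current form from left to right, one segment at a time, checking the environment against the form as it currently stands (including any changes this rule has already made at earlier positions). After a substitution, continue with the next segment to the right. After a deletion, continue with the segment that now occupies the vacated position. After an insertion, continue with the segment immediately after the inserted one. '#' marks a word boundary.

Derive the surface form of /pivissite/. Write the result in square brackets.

Rule 1 Intervocalic Voicing: [pivissite] → [pivisside]
Rule 2 Palatal Assibilation: no change — [pivisside]
Rule 3 Final Vowel Raising: [pivisside] → [pivissidi]
Rule 4 Syncope: [pivissidi] → [pvssdi]

[pvssdi]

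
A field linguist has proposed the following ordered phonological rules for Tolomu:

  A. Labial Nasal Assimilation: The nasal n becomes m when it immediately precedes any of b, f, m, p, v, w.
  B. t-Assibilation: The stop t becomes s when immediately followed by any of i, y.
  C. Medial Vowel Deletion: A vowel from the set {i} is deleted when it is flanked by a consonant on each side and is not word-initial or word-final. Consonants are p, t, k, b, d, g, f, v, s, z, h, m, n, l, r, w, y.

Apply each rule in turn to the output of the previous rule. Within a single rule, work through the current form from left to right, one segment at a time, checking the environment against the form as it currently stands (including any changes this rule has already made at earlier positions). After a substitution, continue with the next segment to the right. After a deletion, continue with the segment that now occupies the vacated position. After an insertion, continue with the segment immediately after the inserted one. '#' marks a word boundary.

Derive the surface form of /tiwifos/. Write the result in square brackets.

[swfos]

A Labial Nasal Assimilation: no change — [tiwifos]
B t-Assibilation: [tiwifos] → [siwifos]
C Medial Vowel Deletion: [siwifos] → [swfos]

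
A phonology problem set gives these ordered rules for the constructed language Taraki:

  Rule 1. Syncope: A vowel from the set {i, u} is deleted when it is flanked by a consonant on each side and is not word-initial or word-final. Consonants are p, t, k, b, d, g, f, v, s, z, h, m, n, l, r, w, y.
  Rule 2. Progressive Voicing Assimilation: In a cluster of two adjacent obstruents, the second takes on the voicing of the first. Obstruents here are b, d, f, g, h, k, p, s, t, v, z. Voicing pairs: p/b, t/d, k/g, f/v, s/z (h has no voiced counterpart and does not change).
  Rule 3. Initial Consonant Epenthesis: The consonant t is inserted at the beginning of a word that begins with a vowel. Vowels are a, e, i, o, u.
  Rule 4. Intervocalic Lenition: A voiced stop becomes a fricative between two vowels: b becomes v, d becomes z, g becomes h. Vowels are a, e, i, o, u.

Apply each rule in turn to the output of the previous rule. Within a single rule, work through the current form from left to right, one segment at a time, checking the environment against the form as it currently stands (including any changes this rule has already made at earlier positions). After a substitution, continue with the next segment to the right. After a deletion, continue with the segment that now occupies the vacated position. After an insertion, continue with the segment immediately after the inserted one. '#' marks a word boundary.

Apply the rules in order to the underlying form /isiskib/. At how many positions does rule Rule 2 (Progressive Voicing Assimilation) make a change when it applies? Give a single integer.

1

Rule 1 Syncope: [isiskib] → [isskb]
Rule 2 Progressive Voicing Assimilation: [isskb] → [isskp]
Rule 3 Initial Consonant Epenthesis: [isskp] → [tisskp]
Rule 4 Intervocalic Lenition: no change — [tisskp]
Rule Rule 2 changed 1 position(s).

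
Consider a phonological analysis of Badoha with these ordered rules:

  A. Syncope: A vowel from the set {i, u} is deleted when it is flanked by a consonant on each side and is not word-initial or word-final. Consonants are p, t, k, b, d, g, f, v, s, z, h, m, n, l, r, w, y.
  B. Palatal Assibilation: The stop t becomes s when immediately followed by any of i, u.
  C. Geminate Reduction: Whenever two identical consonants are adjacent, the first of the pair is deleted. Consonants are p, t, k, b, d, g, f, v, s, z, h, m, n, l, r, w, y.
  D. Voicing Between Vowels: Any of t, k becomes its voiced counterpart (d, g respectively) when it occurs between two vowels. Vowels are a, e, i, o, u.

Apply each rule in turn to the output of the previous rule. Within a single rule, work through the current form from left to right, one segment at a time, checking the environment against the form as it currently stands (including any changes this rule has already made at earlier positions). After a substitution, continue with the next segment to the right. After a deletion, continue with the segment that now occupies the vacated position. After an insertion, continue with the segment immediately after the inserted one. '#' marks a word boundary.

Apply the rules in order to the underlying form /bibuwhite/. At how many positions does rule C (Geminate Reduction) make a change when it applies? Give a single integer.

1

A Syncope: [bibuwhite] → [bbwhte]
B Palatal Assibilation: no change — [bbwhte]
C Geminate Reduction: [bbwhte] → [bwhte]
D Voicing Between Vowels: no change — [bwhte]
Rule C changed 1 position(s).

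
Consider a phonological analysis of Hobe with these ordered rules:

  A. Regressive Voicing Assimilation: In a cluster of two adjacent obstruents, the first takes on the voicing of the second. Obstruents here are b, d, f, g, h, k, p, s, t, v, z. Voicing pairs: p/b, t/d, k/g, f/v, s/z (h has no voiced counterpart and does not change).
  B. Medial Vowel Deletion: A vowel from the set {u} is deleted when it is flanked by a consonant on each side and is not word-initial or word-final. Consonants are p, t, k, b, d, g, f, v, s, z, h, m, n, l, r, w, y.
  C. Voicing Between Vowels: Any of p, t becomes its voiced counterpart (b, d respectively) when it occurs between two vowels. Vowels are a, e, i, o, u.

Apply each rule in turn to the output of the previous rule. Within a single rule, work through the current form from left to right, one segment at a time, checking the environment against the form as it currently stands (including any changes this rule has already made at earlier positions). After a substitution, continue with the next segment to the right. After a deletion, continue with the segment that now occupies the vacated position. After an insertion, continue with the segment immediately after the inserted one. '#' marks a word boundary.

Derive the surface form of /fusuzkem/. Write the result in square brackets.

[fsskem]

A Regressive Voicing Assimilation: [fusuzkem] → [fususkem]
B Medial Vowel Deletion: [fususkem] → [fsskem]
C Voicing Between Vowels: no change — [fsskem]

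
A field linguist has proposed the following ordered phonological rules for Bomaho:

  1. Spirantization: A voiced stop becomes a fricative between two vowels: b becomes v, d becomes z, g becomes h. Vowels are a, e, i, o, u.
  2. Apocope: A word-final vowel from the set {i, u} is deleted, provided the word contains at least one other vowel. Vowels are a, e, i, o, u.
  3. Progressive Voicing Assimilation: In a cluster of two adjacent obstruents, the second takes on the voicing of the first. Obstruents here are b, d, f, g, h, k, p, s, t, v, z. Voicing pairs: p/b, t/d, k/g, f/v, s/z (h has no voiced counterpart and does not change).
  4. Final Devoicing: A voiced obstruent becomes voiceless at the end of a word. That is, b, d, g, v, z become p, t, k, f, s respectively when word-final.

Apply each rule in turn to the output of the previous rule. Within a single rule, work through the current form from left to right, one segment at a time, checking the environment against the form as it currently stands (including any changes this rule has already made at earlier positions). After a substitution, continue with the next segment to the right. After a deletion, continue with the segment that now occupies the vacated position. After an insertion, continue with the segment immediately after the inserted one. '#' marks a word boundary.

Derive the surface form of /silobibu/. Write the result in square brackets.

[silovif]

1 Spirantization: [silobibu] → [silovivu]
2 Apocope: [silovivu] → [siloviv]
3 Progressive Voicing Assimilation: no change — [siloviv]
4 Final Devoicing: [siloviv] → [silovif]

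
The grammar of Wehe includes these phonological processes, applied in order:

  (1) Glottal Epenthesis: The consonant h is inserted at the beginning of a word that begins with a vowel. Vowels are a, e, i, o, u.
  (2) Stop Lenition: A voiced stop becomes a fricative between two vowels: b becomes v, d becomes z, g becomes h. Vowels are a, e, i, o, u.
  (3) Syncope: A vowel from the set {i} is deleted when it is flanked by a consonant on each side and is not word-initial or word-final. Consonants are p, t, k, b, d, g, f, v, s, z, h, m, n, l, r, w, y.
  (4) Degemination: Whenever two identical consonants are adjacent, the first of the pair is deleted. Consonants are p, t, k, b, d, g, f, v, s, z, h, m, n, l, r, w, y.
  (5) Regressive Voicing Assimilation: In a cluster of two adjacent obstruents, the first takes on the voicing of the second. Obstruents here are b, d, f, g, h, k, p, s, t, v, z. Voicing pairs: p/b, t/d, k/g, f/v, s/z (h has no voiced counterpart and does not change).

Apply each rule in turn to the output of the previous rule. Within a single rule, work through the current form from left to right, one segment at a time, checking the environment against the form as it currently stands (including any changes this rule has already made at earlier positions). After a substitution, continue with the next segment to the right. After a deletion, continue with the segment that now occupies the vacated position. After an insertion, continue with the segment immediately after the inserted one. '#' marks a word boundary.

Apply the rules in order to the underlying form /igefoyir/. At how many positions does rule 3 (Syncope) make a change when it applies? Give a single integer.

(1) Glottal Epenthesis: [igefoyir] → [higefoyir]
(2) Stop Lenition: [higefoyir] → [hihefoyir]
(3) Syncope: [hihefoyir] → [hhefoyr]
(4) Degemination: [hhefoyr] → [hefoyr]
(5) Regressive Voicing Assimilation: no change — [hefoyr]
Rule 3 changed 2 position(s).

2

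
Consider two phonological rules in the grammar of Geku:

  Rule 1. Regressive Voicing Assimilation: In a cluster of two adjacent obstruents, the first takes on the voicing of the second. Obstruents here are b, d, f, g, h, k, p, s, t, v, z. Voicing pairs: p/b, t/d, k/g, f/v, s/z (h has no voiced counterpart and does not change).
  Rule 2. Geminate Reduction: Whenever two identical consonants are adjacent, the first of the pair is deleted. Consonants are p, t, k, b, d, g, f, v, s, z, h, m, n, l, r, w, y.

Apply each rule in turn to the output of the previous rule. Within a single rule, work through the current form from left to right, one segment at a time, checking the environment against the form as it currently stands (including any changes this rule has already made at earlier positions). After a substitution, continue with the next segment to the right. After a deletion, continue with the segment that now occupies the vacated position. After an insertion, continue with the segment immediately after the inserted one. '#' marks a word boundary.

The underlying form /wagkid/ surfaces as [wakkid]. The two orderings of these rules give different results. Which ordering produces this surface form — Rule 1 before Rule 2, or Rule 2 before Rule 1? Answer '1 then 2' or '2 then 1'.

2 then 1

Order 1 then 2:
  1 Regressive Voicing Assimilation: [wagkid] → [wakkid]
  2 Geminate Reduction: [wakkid] → [wakid]
  result: [wakid]
Order 2 then 1:
  2 Geminate Reduction: no change — [wagkid]
  1 Regressive Voicing Assimilation: [wagkid] → [wakkid]
  result: [wakkid]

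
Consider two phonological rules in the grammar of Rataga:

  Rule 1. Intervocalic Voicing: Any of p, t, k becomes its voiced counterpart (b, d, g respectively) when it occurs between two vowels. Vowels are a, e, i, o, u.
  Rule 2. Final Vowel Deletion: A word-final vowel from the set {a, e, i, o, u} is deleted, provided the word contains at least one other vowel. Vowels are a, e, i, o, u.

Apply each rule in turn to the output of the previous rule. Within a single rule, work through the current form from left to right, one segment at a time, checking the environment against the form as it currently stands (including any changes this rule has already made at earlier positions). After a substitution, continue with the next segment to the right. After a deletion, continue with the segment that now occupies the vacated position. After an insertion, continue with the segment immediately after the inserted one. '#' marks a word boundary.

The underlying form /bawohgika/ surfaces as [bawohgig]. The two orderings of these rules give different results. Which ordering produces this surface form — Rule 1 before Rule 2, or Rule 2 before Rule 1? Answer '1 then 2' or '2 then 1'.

Order 1 then 2:
  1 Intervocalic Voicing: [bawohgika] → [bawohgiga]
  2 Final Vowel Deletion: [bawohgiga] → [bawohgig]
  result: [bawohgig]
Order 2 then 1:
  2 Final Vowel Deletion: [bawohgika] → [bawohgik]
  1 Intervocalic Voicing: no change — [bawohgik]
  result: [bawohgik]

1 then 2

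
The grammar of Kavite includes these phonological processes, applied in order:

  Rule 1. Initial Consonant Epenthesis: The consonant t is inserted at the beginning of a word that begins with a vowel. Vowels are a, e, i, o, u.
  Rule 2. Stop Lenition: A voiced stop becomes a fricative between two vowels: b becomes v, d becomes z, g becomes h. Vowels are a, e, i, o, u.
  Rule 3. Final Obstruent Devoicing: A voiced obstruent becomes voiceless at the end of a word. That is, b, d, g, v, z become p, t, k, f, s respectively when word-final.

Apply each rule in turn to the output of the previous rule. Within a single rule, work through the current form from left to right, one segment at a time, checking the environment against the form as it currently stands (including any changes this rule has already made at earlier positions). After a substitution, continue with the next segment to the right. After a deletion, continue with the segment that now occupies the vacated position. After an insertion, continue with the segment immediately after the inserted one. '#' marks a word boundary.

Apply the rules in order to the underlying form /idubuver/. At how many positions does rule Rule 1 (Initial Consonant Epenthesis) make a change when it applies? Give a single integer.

Rule 1 Initial Consonant Epenthesis: [idubuver] → [tidubuver]
Rule 2 Stop Lenition: [tidubuver] → [tizuvuver]
Rule 3 Final Obstruent Devoicing: no change — [tizuvuver]
Rule Rule 1 changed 1 position(s).

1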